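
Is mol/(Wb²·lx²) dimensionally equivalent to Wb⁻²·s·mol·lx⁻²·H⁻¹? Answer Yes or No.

No

Left side:
  Wb = V·s (flux: a volt is a weber per second),
      = kg·m²·s⁻²·A⁻¹.
  So Wb⁻² = kg⁻²·m⁻⁴·s⁴·A².
  lx = lm/m² (illuminance = luminous flux per area),
      = m⁻²·cd.
  So lx⁻² = m⁴·cd⁻².
  Combining: Wb⁻²·mol·lx⁻² = (kg⁻²·m⁻⁴·s⁴·A²) · mol · (m⁴·cd⁻²) = kg⁻²·s⁴·A²·mol·cd⁻².
Right side:
  Wb = V·s (flux: a volt is a weber per second),
      = kg·m²·s⁻²·A⁻¹.
  So Wb⁻² = kg⁻²·m⁻⁴·s⁴·A².
  lx = lm/m² (illuminance = luminous flux per area),
      = m⁻²·cd.
  So lx⁻² = m⁴·cd⁻².
  H = Wb/A (inductance = flux per current),
      = kg·m²·s⁻²·A⁻².
  So H⁻¹ = kg⁻¹·m⁻²·s²·A².
  Combining: Wb⁻²·s·mol·lx⁻²·H⁻¹ = (kg⁻²·m⁻⁴·s⁴·A²) · s · mol · (m⁴·cd⁻²) · (kg⁻¹·m⁻²·s²·A²) = kg⁻³·m⁻²·s⁷·A⁴·mol·cd⁻².
Left is kg⁻²·s⁴·A²·mol·cd⁻²; right is kg⁻³·m⁻²·s⁷·A⁴·mol·cd⁻² — different.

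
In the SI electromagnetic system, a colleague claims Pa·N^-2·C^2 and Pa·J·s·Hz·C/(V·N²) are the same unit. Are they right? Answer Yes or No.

Yes

Left side:
  Pa = N/m² (pressure = force per area),
      = kg·m⁻¹·s⁻².
  N = kg·m/s² = kg·m·s⁻² (force = mass × acceleration).
  So N⁻² = kg⁻²·m⁻²·s⁴.
  C = A·s = s·A (charge = current × time).
  So C² = s²·A².
  Combining: Pa·N⁻²·C² = (kg·m⁻¹·s⁻²) · (kg⁻²·m⁻²·s⁴) · (s²·A²) = kg⁻¹·m⁻³·s⁴·A².
Right side:
  V = W/A (potential = power per current),
      = kg·m²·s⁻³·A⁻¹.
  So V⁻¹ = kg⁻¹·m⁻²·s³·A.
  Pa = N/m² (pressure = force per area),
      = kg·m⁻¹·s⁻².
  N = kg·m/s² = kg·m·s⁻² (force = mass × acceleration).
  So N⁻² = kg⁻²·m⁻²·s⁴.
  J = N·m (work = force × distance),
      = kg·m²·s⁻².
  Hz = 1/s = s⁻¹ (frequency is cycles per second).
  C = A·s = s·A (charge = current × time).
  Combining: V⁻¹·Pa·N⁻²·J·s·Hz·C = (kg⁻¹·m⁻²·s³·A) · (kg·m⁻¹·s⁻²) · (kg⁻²·m⁻²·s⁴) · (kg·m²·s⁻²) · s · s⁻¹ · (s·A) = kg⁻¹·m⁻³·s⁴·A².
Both reduce to kg⁻¹·m⁻³·s⁴·A².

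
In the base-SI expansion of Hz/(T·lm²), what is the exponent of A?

1

T = Wb/m² (flux density = flux per area),
    = kg·s⁻²·A⁻¹.
So T⁻¹ = kg⁻¹·s²·A.
Hz = 1/s = s⁻¹ (frequency is cycles per second).
lm = cd·sr = cd (luminous flux; sr is dimensionless).
So lm⁻² = cd⁻².
Combining: T⁻¹·Hz·lm⁻² = (kg⁻¹·s²·A) · s⁻¹ · cd⁻² = kg⁻¹·s·A·cd⁻².
The exponent of A is 1.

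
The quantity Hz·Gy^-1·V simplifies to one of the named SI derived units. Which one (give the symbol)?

T

Hz = 1/s = s⁻¹ (frequency is cycles per second).
Gy = J/kg (absorbed dose = energy per mass),
    = m²·s⁻².
So Gy⁻¹ = m⁻²·s².
V = W/A (potential = power per current),
    = kg·m²·s⁻³·A⁻¹.
Combining: Hz·Gy⁻¹·V = s⁻¹ · (m⁻²·s²) · (kg·m²·s⁻³·A⁻¹) = kg·s⁻²·A⁻¹.
kg·s⁻²·A⁻¹ is the base-SI form of the tesla.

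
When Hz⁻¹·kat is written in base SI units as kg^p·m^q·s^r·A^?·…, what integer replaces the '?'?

0

Hz = s⁻¹.
So Hz⁻¹ = s.
kat = s⁻¹·mol.
Combining: Hz⁻¹·kat = s · (s⁻¹·mol) = mol.
The exponent of A is 0.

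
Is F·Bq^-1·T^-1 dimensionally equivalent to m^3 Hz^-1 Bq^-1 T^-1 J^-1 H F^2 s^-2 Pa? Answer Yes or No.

No

Left side:
  F = C/V (capacitance = charge per voltage),
      = A·s/(kg·m²·s⁻³·A⁻¹) (substituting C and V),
      = kg⁻¹·m⁻²·s⁴·A².
  Bq = 1/s = s⁻¹ (activity is decays per second).
  So Bq⁻¹ = s.
  T = Wb/m² (flux density = flux per area),
      = kg·s⁻²·A⁻¹.
  So T⁻¹ = kg⁻¹·s²·A.
  Combining: F·Bq⁻¹·T⁻¹ = (kg⁻¹·m⁻²·s⁴·A²) · s · (kg⁻¹·s²·A) = kg⁻²·m⁻²·s⁷·A³.
Right side:
  Hz = s⁻¹.
  So Hz⁻¹ = s.
  Bq = s⁻¹.
  So Bq⁻¹ = s.
  T = kg·s⁻²·A⁻¹.
  So T⁻¹ = kg⁻¹·s²·A.
  J = kg·m²·s⁻².
  So J⁻¹ = kg⁻¹·m⁻²·s².
  H = kg·m²·s⁻²·A⁻².
  F = kg⁻¹·m⁻²·s⁴·A².
  So F² = kg⁻²·m⁻⁴·s⁸·A⁴.
  Pa = kg·m⁻¹·s⁻².
  Combining: m³·Hz⁻¹·Bq⁻¹·T⁻¹·J⁻¹·H·F²·s⁻²·Pa = m³ · s · s · (kg⁻¹·s²·A) · (kg⁻¹·m⁻²·s²) · (kg·m²·s⁻²·A⁻²) · (kg⁻²·m⁻⁴·s⁸·A⁴) · s⁻² · (kg·m⁻¹·s⁻²) = kg⁻²·m⁻²·s⁸·A³.
Left is kg⁻²·m⁻²·s⁷·A³; right is kg⁻²·m⁻²·s⁸·A³ — different.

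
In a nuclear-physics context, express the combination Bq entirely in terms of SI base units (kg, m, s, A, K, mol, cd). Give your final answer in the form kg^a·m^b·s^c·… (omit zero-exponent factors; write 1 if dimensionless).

Bq = 1/s = s⁻¹ (activity is decays per second).

s⁻¹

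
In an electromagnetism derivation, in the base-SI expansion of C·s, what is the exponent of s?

C = A·s = s·A (charge = current × time).
Combining: C·s = (s·A) · s = s²·A.
The exponent of s is 2.

2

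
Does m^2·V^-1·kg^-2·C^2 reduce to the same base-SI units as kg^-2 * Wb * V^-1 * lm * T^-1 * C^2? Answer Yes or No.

No

Left side:
  V = W/A (potential = power per current),
      = kg·m²·s⁻³·A⁻¹.
  So V⁻¹ = kg⁻¹·m⁻²·s³·A.
  C = A·s = s·A (charge = current × time).
  So C² = s²·A².
  Combining: m²·V⁻¹·kg⁻²·C² = m² · (kg⁻¹·m⁻²·s³·A) · kg⁻² · (s²·A²) = kg⁻³·s⁵·A³.
Right side:
  Wb = kg·m²·s⁻²·A⁻¹.
  V = kg·m²·s⁻³·A⁻¹.
  So V⁻¹ = kg⁻¹·m⁻²·s³·A.
  lm = cd.
  T = kg·s⁻²·A⁻¹.
  So T⁻¹ = kg⁻¹·s²·A.
  C = s·A.
  So C² = s²·A².
  Combining: kg⁻²·Wb·V⁻¹·lm·T⁻¹·C² = kg⁻² · (kg·m²·s⁻²·A⁻¹) · (kg⁻¹·m⁻²·s³·A) · cd · (kg⁻¹·s²·A) · (s²·A²) = kg⁻³·s⁵·A³·cd.
Left is kg⁻³·s⁵·A³; right is kg⁻³·s⁵·A³·cd — different.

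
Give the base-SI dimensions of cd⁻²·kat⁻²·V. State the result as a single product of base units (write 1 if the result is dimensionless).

kg·m²·s⁻¹·A⁻¹·mol⁻²·cd⁻²

kat = mol/s = s⁻¹·mol (catalytic activity).
So kat⁻² = s²·mol⁻².
V = W/A (potential = power per current),
    = kg·m²·s⁻³·A⁻¹.
Combining: cd⁻²·kat⁻²·V = cd⁻² · (s²·mol⁻²) · (kg·m²·s⁻³·A⁻¹) = kg·m²·s⁻¹·A⁻¹·mol⁻²·cd⁻².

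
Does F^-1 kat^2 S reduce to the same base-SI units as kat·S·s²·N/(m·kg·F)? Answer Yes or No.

Left side:
  F = C/V (capacitance = charge per voltage),
      = A·s/(kg·m²·s⁻³·A⁻¹) (substituting C and V),
      = kg⁻¹·m⁻²·s⁴·A².
  So F⁻¹ = kg·m²·s⁻⁴·A⁻².
  kat = mol/s = s⁻¹·mol (catalytic activity).
  So kat² = s⁻²·mol².
  S = 1/Ω (conductance is reciprocal resistance),
      = kg⁻¹·m⁻²·s³·A².
  Combining: F⁻¹·kat²·S = (kg·m²·s⁻⁴·A⁻²) · (s⁻²·mol²) · (kg⁻¹·m⁻²·s³·A²) = s⁻³·mol².
Right side:
  kat = mol/s = s⁻¹·mol (catalytic activity).
  S = 1/Ω (conductance is reciprocal resistance),
      = kg⁻¹·m⁻²·s³·A².
  N = kg·m/s² = kg·m·s⁻² (force = mass × acceleration).
  F = C/V (capacitance = charge per voltage),
      = A·s/(kg·m²·s⁻³·A⁻¹) (substituting C and V),
      = kg⁻¹·m⁻²·s⁴·A².
  So F⁻¹ = kg·m²·s⁻⁴·A⁻².
  Combining: kat·S·s²·N·m⁻¹·kg⁻¹·F⁻¹ = (s⁻¹·mol) · (kg⁻¹·m⁻²·s³·A²) · s² · (kg·m·s⁻²) · m⁻¹ · kg⁻¹ · (kg·m²·s⁻⁴·A⁻²) = s⁻²·mol.
Left is s⁻³·mol²; right is s⁻²·mol — different.

No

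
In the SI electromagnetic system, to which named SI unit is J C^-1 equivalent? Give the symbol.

J = N·m (work = force × distance),
    = kg·m²·s⁻².
C = A·s = s·A (charge = current × time).
So C⁻¹ = s⁻¹·A⁻¹.
Combining: J·C⁻¹ = (kg·m²·s⁻²) · (s⁻¹·A⁻¹) = kg·m²·s⁻³·A⁻¹.
kg·m²·s⁻³·A⁻¹ is the base-SI form of the volt.

V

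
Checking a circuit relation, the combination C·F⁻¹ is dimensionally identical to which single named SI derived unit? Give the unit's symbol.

C = A·s = s·A (charge = current × time).
F = C/V (capacitance = charge per voltage),
    = A·s/(kg·m²·s⁻³·A⁻¹) (substituting C and V),
    = kg⁻¹·m⁻²·s⁴·A².
So F⁻¹ = kg·m²·s⁻⁴·A⁻².
Combining: C·F⁻¹ = (s·A) · (kg·m²·s⁻⁴·A⁻²) = kg·m²·s⁻³·A⁻¹.
kg·m²·s⁻³·A⁻¹ is the base-SI form of the volt.

V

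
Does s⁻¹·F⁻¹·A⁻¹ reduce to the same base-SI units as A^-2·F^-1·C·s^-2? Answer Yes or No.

Left side:
  F = kg⁻¹·m⁻²·s⁴·A².
  So F⁻¹ = kg·m²·s⁻⁴·A⁻².
  Combining: s⁻¹·F⁻¹·A⁻¹ = s⁻¹ · (kg·m²·s⁻⁴·A⁻²) · A⁻¹ = kg·m²·s⁻⁵·A⁻³.
Right side:
  F = C/V (capacitance = charge per voltage),
      = A·s/(kg·m²·s⁻³·A⁻¹) (substituting C and V),
      = kg⁻¹·m⁻²·s⁴·A².
  So F⁻¹ = kg·m²·s⁻⁴·A⁻².
  C = A·s = s·A (charge = current × time).
  Combining: A⁻²·F⁻¹·C·s⁻² = A⁻² · (kg·m²·s⁻⁴·A⁻²) · (s·A) · s⁻² = kg·m²·s⁻⁵·A⁻³.
Both reduce to kg·m²·s⁻⁵·A⁻³.

Yes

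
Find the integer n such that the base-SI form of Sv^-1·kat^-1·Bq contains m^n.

Sv = m²·s⁻².
So Sv⁻¹ = m⁻²·s².
kat = s⁻¹·mol.
So kat⁻¹ = s·mol⁻¹.
Bq = s⁻¹.
Combining: Sv⁻¹·kat⁻¹·Bq = (m⁻²·s²) · (s·mol⁻¹) · s⁻¹ = m⁻²·s²·mol⁻¹.
The exponent of m is -2.

-2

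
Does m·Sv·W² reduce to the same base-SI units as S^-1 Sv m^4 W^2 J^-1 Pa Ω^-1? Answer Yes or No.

Left side:
  Sv = J/kg (equivalent dose = energy per mass),
      = m²·s⁻².
  W = J/s (power = energy per time),
      = kg·m²·s⁻³.
  So W² = kg²·m⁴·s⁻⁶.
  Combining: m·Sv·W² = m · (m²·s⁻²) · (kg²·m⁴·s⁻⁶) = kg²·m⁷·s⁻⁸.
Right side:
  S = 1/Ω (conductance is reciprocal resistance),
      = kg⁻¹·m⁻²·s³·A².
  So S⁻¹ = kg·m²·s⁻³·A⁻².
  Sv = J/kg (equivalent dose = energy per mass),
      = m²·s⁻².
  W = J/s (power = energy per time),
      = kg·m²·s⁻³.
  So W² = kg²·m⁴·s⁻⁶.
  J = N·m (work = force × distance),
      = kg·m²·s⁻².
  So J⁻¹ = kg⁻¹·m⁻²·s².
  Pa = N/m² (pressure = force per area),
      = kg·m⁻¹·s⁻².
  Ω = V/A (resistance = voltage per current),
      = kg·m²·s⁻³·A⁻².
  So Ω⁻¹ = kg⁻¹·m⁻²·s³·A².
  Combining: S⁻¹·Sv·m⁴·W²·J⁻¹·Pa·Ω⁻¹ = (kg·m²·s⁻³·A⁻²) · (m²·s⁻²) · m⁴ · (kg²·m⁴·s⁻⁶) · (kg⁻¹·m⁻²·s²) · (kg·m⁻¹·s⁻²) · (kg⁻¹·m⁻²·s³·A²) = kg²·m⁷·s⁻⁸.
Both reduce to kg²·m⁷·s⁻⁸.

Yes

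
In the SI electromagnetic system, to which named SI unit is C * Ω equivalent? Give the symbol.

Wb

C = s·A.
Ω = kg·m²·s⁻³·A⁻².
Combining: C·Ω = (s·A) · (kg·m²·s⁻³·A⁻²) = kg·m²·s⁻²·A⁻¹.
kg·m²·s⁻²·A⁻¹ is the base-SI form of the weber.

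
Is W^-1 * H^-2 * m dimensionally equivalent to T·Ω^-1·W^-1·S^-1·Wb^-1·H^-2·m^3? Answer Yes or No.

Yes

Left side:
  W = J/s (power = energy per time),
      = kg·m²·s⁻³.
  So W⁻¹ = kg⁻¹·m⁻²·s³.
  H = Wb/A (inductance = flux per current),
      = kg·m²·s⁻²·A⁻².
  So H⁻² = kg⁻²·m⁻⁴·s⁴·A⁴.
  Combining: W⁻¹·H⁻²·m = (kg⁻¹·m⁻²·s³) · (kg⁻²·m⁻⁴·s⁴·A⁴) · m = kg⁻³·m⁻⁵·s⁷·A⁴.
Right side:
  T = kg·s⁻²·A⁻¹.
  Ω = kg·m²·s⁻³·A⁻².
  So Ω⁻¹ = kg⁻¹·m⁻²·s³·A².
  W = kg·m²·s⁻³.
  So W⁻¹ = kg⁻¹·m⁻²·s³.
  S = kg⁻¹·m⁻²·s³·A².
  So S⁻¹ = kg·m²·s⁻³·A⁻².
  Wb = kg·m²·s⁻²·A⁻¹.
  So Wb⁻¹ = kg⁻¹·m⁻²·s²·A.
  H = kg·m²·s⁻²·A⁻².
  So H⁻² = kg⁻²·m⁻⁴·s⁴·A⁴.
  Combining: T·Ω⁻¹·W⁻¹·S⁻¹·Wb⁻¹·H⁻²·m³ = (kg·s⁻²·A⁻¹) · (kg⁻¹·m⁻²·s³·A²) · (kg⁻¹·m⁻²·s³) · (kg·m²·s⁻³·A⁻²) · (kg⁻¹·m⁻²·s²·A) · (kg⁻²·m⁻⁴·s⁴·A⁴) · m³ = kg⁻³·m⁻⁵·s⁷·A⁴.
Both reduce to kg⁻³·m⁻⁵·s⁷·A⁴.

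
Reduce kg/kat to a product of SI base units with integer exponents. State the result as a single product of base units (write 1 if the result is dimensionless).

kg·s·mol⁻¹

kat = mol/s = s⁻¹·mol (catalytic activity).
So kat⁻¹ = s·mol⁻¹.
Combining: kat⁻¹·kg = (s·mol⁻¹) · kg = kg·s·mol⁻¹.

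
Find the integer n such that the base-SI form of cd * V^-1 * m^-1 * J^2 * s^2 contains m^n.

1

V = kg·m²·s⁻³·A⁻¹.
So V⁻¹ = kg⁻¹·m⁻²·s³·A.
J = kg·m²·s⁻².
So J² = kg²·m⁴·s⁻⁴.
Combining: cd·V⁻¹·m⁻¹·J²·s² = cd · (kg⁻¹·m⁻²·s³·A) · m⁻¹ · (kg²·m⁴·s⁻⁴) · s² = kg·m·s·A·cd.
The exponent of m is 1.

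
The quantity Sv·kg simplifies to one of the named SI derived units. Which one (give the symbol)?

J

Sv = J/kg (equivalent dose = energy per mass),
    = m²·s⁻².
Combining: Sv·kg = (m²·s⁻²) · kg = kg·m²·s⁻².
kg·m²·s⁻² is the base-SI form of the joule.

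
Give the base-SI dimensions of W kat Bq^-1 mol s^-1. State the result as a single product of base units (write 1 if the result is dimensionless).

kg·m²·s⁻⁴·mol²

W = J/s (power = energy per time),
    = kg·m²·s⁻³.
kat = mol/s = s⁻¹·mol (catalytic activity).
Bq = 1/s = s⁻¹ (activity is decays per second).
So Bq⁻¹ = s.
Combining: W·kat·Bq⁻¹·mol·s⁻¹ = (kg·m²·s⁻³) · (s⁻¹·mol) · s · mol · s⁻¹ = kg·m²·s⁻⁴·mol².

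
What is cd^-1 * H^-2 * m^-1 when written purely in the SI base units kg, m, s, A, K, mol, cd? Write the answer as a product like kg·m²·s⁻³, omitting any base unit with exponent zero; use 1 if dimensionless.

kg⁻²·m⁻⁵·s⁴·A⁴·cd⁻¹

H = kg·m²·s⁻²·A⁻².
So H⁻² = kg⁻²·m⁻⁴·s⁴·A⁴.
Combining: cd⁻¹·H⁻²·m⁻¹ = cd⁻¹ · (kg⁻²·m⁻⁴·s⁴·A⁴) · m⁻¹ = kg⁻²·m⁻⁵·s⁴·A⁴·cd⁻¹.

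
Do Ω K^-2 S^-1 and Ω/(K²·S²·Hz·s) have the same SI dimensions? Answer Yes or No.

No

Left side:
  Ω = kg·m²·s⁻³·A⁻².
  S = kg⁻¹·m⁻²·s³·A².
  So S⁻¹ = kg·m²·s⁻³·A⁻².
  Combining: Ω·K⁻²·S⁻¹ = (kg·m²·s⁻³·A⁻²) · K⁻² · (kg·m²·s⁻³·A⁻²) = kg²·m⁴·s⁻⁶·A⁻⁴·K⁻².
Right side:
  S = 1/Ω (conductance is reciprocal resistance),
      = kg⁻¹·m⁻²·s³·A².
  So S⁻² = kg²·m⁴·s⁻⁶·A⁻⁴.
  Hz = 1/s = s⁻¹ (frequency is cycles per second).
  So Hz⁻¹ = s.
  Ω = V/A (resistance = voltage per current),
      = kg·m²·s⁻³·A⁻².
  Combining: K⁻²·S⁻²·Hz⁻¹·s⁻¹·Ω = K⁻² · (kg²·m⁴·s⁻⁶·A⁻⁴) · s · s⁻¹ · (kg·m²·s⁻³·A⁻²) = kg³·m⁶·s⁻⁹·A⁻⁶·K⁻².
Left is kg²·m⁴·s⁻⁶·A⁻⁴·K⁻²; right is kg³·m⁶·s⁻⁹·A⁻⁶·K⁻² — different.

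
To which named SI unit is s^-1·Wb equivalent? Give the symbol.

V

Wb = V·s (flux: a volt is a weber per second),
    = kg·m²·s⁻²·A⁻¹.
Combining: s⁻¹·Wb = s⁻¹ · (kg·m²·s⁻²·A⁻¹) = kg·m²·s⁻³·A⁻¹.
kg·m²·s⁻³·A⁻¹ is the base-SI form of the volt.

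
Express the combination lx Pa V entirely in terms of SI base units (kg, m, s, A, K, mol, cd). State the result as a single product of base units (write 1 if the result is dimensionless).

kg²·m⁻¹·s⁻⁵·A⁻¹·cd

lx = m⁻²·cd.
Pa = kg·m⁻¹·s⁻².
V = kg·m²·s⁻³·A⁻¹.
Combining: lx·Pa·V = (m⁻²·cd) · (kg·m⁻¹·s⁻²) · (kg·m²·s⁻³·A⁻¹) = kg²·m⁻¹·s⁻⁵·A⁻¹·cd.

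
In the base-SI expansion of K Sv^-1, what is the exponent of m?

Sv = J/kg (equivalent dose = energy per mass),
    = m²·s⁻².
So Sv⁻¹ = m⁻²·s².
Combining: K·Sv⁻¹ = K · (m⁻²·s²) = m⁻²·s²·K.
The exponent of m is -2.

-2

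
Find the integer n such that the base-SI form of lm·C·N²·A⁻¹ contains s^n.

-3

lm = cd·sr = cd (luminous flux; sr is dimensionless).
C = A·s = s·A (charge = current × time).
N = kg·m/s² = kg·m·s⁻² (force = mass × acceleration).
So N² = kg²·m²·s⁻⁴.
Combining: lm·C·N²·A⁻¹ = cd · (s·A) · (kg²·m²·s⁻⁴) · A⁻¹ = kg²·m²·s⁻³·cd.
The exponent of s is -3.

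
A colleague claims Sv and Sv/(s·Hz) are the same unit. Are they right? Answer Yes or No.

Left side:
  Sv = m²·s⁻².
Right side:
  Sv = m²·s⁻².
  Hz = s⁻¹.
  So Hz⁻¹ = s.
  Combining: Sv·s⁻¹·Hz⁻¹ = (m²·s⁻²) · s⁻¹ · s = m²·s⁻².
Both reduce to m²·s⁻².

Yes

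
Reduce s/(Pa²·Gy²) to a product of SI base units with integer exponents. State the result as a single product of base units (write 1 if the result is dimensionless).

kg⁻²·m⁻²·s⁹

Pa = N/m² (pressure = force per area),
    = kg·m⁻¹·s⁻².
So Pa⁻² = kg⁻²·m²·s⁴.
Gy = J/kg (absorbed dose = energy per mass),
    = m²·s⁻².
So Gy⁻² = m⁻⁴·s⁴.
Combining: Pa⁻²·Gy⁻²·s = (kg⁻²·m²·s⁴) · (m⁻⁴·s⁴) · s = kg⁻²·m⁻²·s⁹.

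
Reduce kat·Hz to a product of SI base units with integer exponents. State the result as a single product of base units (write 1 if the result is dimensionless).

kat = mol/s = s⁻¹·mol (catalytic activity).
Hz = 1/s = s⁻¹ (frequency is cycles per second).
Combining: kat·Hz = (s⁻¹·mol) · s⁻¹ = s⁻²·mol.

s⁻²·mol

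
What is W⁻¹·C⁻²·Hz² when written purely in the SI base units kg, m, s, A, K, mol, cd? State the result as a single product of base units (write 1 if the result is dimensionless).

W = J/s (power = energy per time),
    = kg·m²·s⁻³.
So W⁻¹ = kg⁻¹·m⁻²·s³.
C = A·s = s·A (charge = current × time).
So C⁻² = s⁻²·A⁻².
Hz = 1/s = s⁻¹ (frequency is cycles per second).
So Hz² = s⁻².
Combining: W⁻¹·C⁻²·Hz² = (kg⁻¹·m⁻²·s³) · (s⁻²·A⁻²) · s⁻² = kg⁻¹·m⁻²·s⁻¹·A⁻².

kg⁻¹·m⁻²·s⁻¹·A⁻²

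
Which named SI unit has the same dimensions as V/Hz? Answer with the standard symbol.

V = kg·m²·s⁻³·A⁻¹.
Hz = s⁻¹.
So Hz⁻¹ = s.
Combining: V·Hz⁻¹ = (kg·m²·s⁻³·A⁻¹) · s = kg·m²·s⁻²·A⁻¹.
kg·m²·s⁻²·A⁻¹ is the base-SI form of the weber.

Wb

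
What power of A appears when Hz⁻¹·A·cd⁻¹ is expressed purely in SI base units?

Hz = s⁻¹.
So Hz⁻¹ = s.
Combining: Hz⁻¹·A·cd⁻¹ = s · A · cd⁻¹ = s·A·cd⁻¹.
The exponent of A is 1.

1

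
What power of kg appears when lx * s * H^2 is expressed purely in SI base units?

lx = lm/m² (illuminance = luminous flux per area),
    = m⁻²·cd.
H = Wb/A (inductance = flux per current),
    = kg·m²·s⁻²·A⁻².
So H² = kg²·m⁴·s⁻⁴·A⁻⁴.
Combining: lx·s·H² = (m⁻²·cd) · s · (kg²·m⁴·s⁻⁴·A⁻⁴) = kg²·m²·s⁻³·A⁻⁴·cd.
The exponent of kg is 2.

2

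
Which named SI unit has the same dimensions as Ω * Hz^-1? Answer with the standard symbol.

Ω = kg·m²·s⁻³·A⁻².
Hz = s⁻¹.
So Hz⁻¹ = s.
Combining: Ω·Hz⁻¹ = (kg·m²·s⁻³·A⁻²) · s = kg·m²·s⁻²·A⁻².
kg·m²·s⁻²·A⁻² is the base-SI form of the henry.

H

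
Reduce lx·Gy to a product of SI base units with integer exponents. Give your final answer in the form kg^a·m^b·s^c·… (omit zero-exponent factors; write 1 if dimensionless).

s⁻²·cd

lx = lm/m² (illuminance = luminous flux per area),
    = m⁻²·cd.
Gy = J/kg (absorbed dose = energy per mass),
    = m²·s⁻².
Combining: lx·Gy = (m⁻²·cd) · (m²·s⁻²) = s⁻²·cd.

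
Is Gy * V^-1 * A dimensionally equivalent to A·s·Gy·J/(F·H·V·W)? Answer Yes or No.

Left side:
  Gy = m²·s⁻².
  V = kg·m²·s⁻³·A⁻¹.
  So V⁻¹ = kg⁻¹·m⁻²·s³·A.
  Combining: Gy·V⁻¹·A = (m²·s⁻²) · (kg⁻¹·m⁻²·s³·A) · A = kg⁻¹·s·A².
Right side:
  F = kg⁻¹·m⁻²·s⁴·A².
  So F⁻¹ = kg·m²·s⁻⁴·A⁻².
  H = kg·m²·s⁻²·A⁻².
  So H⁻¹ = kg⁻¹·m⁻²·s²·A².
  Gy = m²·s⁻².
  V = kg·m²·s⁻³·A⁻¹.
  So V⁻¹ = kg⁻¹·m⁻²·s³·A.
  J = kg·m²·s⁻².
  W = kg·m²·s⁻³.
  So W⁻¹ = kg⁻¹·m⁻²·s³.
  Combining: A·s·F⁻¹·H⁻¹·Gy·V⁻¹·J·W⁻¹ = A · s · (kg·m²·s⁻⁴·A⁻²) · (kg⁻¹·m⁻²·s²·A²) · (m²·s⁻²) · (kg⁻¹·m⁻²·s³·A) · (kg·m²·s⁻²) · (kg⁻¹·m⁻²·s³) = kg⁻¹·s·A².
Both reduce to kg⁻¹·s·A².

Yes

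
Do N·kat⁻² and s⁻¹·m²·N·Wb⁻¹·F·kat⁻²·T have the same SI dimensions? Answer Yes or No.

No

Left side:
  N = kg·m·s⁻².
  kat = s⁻¹·mol.
  So kat⁻² = s²·mol⁻².
  Combining: N·kat⁻² = (kg·m·s⁻²) · (s²·mol⁻²) = kg·m·mol⁻².
Right side:
  N = kg·m/s² = kg·m·s⁻² (force = mass × acceleration).
  Wb = V·s (flux: a volt is a weber per second),
      = kg·m²·s⁻²·A⁻¹.
  So Wb⁻¹ = kg⁻¹·m⁻²·s²·A.
  F = C/V (capacitance = charge per voltage),
      = A·s/(kg·m²·s⁻³·A⁻¹) (substituting C and V),
      = kg⁻¹·m⁻²·s⁴·A².
  kat = mol/s = s⁻¹·mol (catalytic activity).
  So kat⁻² = s²·mol⁻².
  T = Wb/m² (flux density = flux per area),
      = kg·s⁻²·A⁻¹.
  Combining: s⁻¹·m²·N·Wb⁻¹·F·kat⁻²·T = s⁻¹ · m² · (kg·m·s⁻²) · (kg⁻¹·m⁻²·s²·A) · (kg⁻¹·m⁻²·s⁴·A²) · (s²·mol⁻²) · (kg·s⁻²·A⁻¹) = m⁻¹·s³·A²·mol⁻².
Left is kg·m·mol⁻²; right is m⁻¹·s³·A²·mol⁻² — different.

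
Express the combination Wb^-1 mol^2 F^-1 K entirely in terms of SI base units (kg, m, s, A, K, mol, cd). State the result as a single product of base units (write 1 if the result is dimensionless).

Wb = V·s (flux: a volt is a weber per second),
    = kg·m²·s⁻²·A⁻¹.
So Wb⁻¹ = kg⁻¹·m⁻²·s²·A.
F = C/V (capacitance = charge per voltage),
    = A·s/(kg·m²·s⁻³·A⁻¹) (substituting C and V),
    = kg⁻¹·m⁻²·s⁴·A².
So F⁻¹ = kg·m²·s⁻⁴·A⁻².
Combining: Wb⁻¹·mol²·F⁻¹·K = (kg⁻¹·m⁻²·s²·A) · mol² · (kg·m²·s⁻⁴·A⁻²) · K = s⁻²·A⁻¹·K·mol².

s⁻²·A⁻¹·K·mol²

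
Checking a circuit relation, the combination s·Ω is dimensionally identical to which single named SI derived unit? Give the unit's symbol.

Ω = V/A (resistance = voltage per current),
    = kg·m²·s⁻³·A⁻².
Combining: s·Ω = s · (kg·m²·s⁻³·A⁻²) = kg·m²·s⁻²·A⁻².
kg·m²·s⁻²·A⁻² is the base-SI form of the henry.

H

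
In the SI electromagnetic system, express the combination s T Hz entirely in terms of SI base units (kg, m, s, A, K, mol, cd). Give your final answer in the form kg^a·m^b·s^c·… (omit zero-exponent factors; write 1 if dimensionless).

T = Wb/m² (flux density = flux per area),
    = kg·s⁻²·A⁻¹.
Hz = 1/s = s⁻¹ (frequency is cycles per second).
Combining: s·T·Hz = s · (kg·s⁻²·A⁻¹) · s⁻¹ = kg·s⁻²·A⁻¹.

kg·s⁻²·A⁻¹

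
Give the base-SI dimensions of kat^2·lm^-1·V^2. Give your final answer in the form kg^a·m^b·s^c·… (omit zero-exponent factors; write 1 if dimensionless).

kat = s⁻¹·mol.
So kat² = s⁻²·mol².
lm = cd.
So lm⁻¹ = cd⁻¹.
V = kg·m²·s⁻³·A⁻¹.
So V² = kg²·m⁴·s⁻⁶·A⁻².
Combining: kat²·lm⁻¹·V² = (s⁻²·mol²) · cd⁻¹ · (kg²·m⁴·s⁻⁶·A⁻²) = kg²·m⁴·s⁻⁸·A⁻²·mol²·cd⁻¹.

kg²·m⁴·s⁻⁸·A⁻²·mol²·cd⁻¹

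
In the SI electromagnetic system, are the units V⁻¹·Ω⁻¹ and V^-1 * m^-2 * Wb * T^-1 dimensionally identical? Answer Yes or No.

No

Left side:
  V = W/A (potential = power per current),
      = kg·m²·s⁻³·A⁻¹.
  So V⁻¹ = kg⁻¹·m⁻²·s³·A.
  Ω = V/A (resistance = voltage per current),
      = kg·m²·s⁻³·A⁻².
  So Ω⁻¹ = kg⁻¹·m⁻²·s³·A².
  Combining: V⁻¹·Ω⁻¹ = (kg⁻¹·m⁻²·s³·A) · (kg⁻¹·m⁻²·s³·A²) = kg⁻²·m⁻⁴·s⁶·A³.
Right side:
  V = kg·m²·s⁻³·A⁻¹.
  So V⁻¹ = kg⁻¹·m⁻²·s³·A.
  Wb = kg·m²·s⁻²·A⁻¹.
  T = kg·s⁻²·A⁻¹.
  So T⁻¹ = kg⁻¹·s²·A.
  Combining: V⁻¹·m⁻²·Wb·T⁻¹ = (kg⁻¹·m⁻²·s³·A) · m⁻² · (kg·m²·s⁻²·A⁻¹) · (kg⁻¹·s²·A) = kg⁻¹·m⁻²·s³·A.
Left is kg⁻²·m⁻⁴·s⁶·A³; right is kg⁻¹·m⁻²·s³·A — different.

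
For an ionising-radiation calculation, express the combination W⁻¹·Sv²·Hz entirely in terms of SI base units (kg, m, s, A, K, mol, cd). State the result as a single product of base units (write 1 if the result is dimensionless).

W = J/s (power = energy per time),
    = kg·m²·s⁻³.
So W⁻¹ = kg⁻¹·m⁻²·s³.
Sv = J/kg (equivalent dose = energy per mass),
    = m²·s⁻².
So Sv² = m⁴·s⁻⁴.
Hz = 1/s = s⁻¹ (frequency is cycles per second).
Combining: W⁻¹·Sv²·Hz = (kg⁻¹·m⁻²·s³) · (m⁴·s⁻⁴) · s⁻¹ = kg⁻¹·m²·s⁻².

kg⁻¹·m²·s⁻²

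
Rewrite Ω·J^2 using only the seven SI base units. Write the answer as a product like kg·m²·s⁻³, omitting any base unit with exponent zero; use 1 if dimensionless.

kg³·m⁶·s⁻⁷·A⁻²

Ω = kg·m²·s⁻³·A⁻².
J = kg·m²·s⁻².
So J² = kg²·m⁴·s⁻⁴.
Combining: Ω·J² = (kg·m²·s⁻³·A⁻²) · (kg²·m⁴·s⁻⁴) = kg³·m⁶·s⁻⁷·A⁻².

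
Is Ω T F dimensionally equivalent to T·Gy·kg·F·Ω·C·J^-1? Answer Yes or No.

No

Left side:
  Ω = V/A (resistance = voltage per current),
      = kg·m²·s⁻³·A⁻².
  T = Wb/m² (flux density = flux per area),
      = kg·s⁻²·A⁻¹.
  F = C/V (capacitance = charge per voltage),
      = A·s/(kg·m²·s⁻³·A⁻¹) (substituting C and V),
      = kg⁻¹·m⁻²·s⁴·A².
  Combining: Ω·T·F = (kg·m²·s⁻³·A⁻²) · (kg·s⁻²·A⁻¹) · (kg⁻¹·m⁻²·s⁴·A²) = kg·s⁻¹·A⁻¹.
Right side:
  T = Wb/m² (flux density = flux per area),
      = kg·s⁻²·A⁻¹.
  Gy = J/kg (absorbed dose = energy per mass),
      = m²·s⁻².
  F = C/V (capacitance = charge per voltage),
      = A·s/(kg·m²·s⁻³·A⁻¹) (substituting C and V),
      = kg⁻¹·m⁻²·s⁴·A².
  Ω = V/A (resistance = voltage per current),
      = kg·m²·s⁻³·A⁻².
  C = A·s = s·A (charge = current × time).
  J = N·m (work = force × distance),
      = kg·m²·s⁻².
  So J⁻¹ = kg⁻¹·m⁻²·s².
  Combining: T·Gy·kg·F·Ω·C·J⁻¹ = (kg·s⁻²·A⁻¹) · (m²·s⁻²) · kg · (kg⁻¹·m⁻²·s⁴·A²) · (kg·m²·s⁻³·A⁻²) · (s·A) · (kg⁻¹·m⁻²·s²) = kg.
Left is kg·s⁻¹·A⁻¹; right is kg — different.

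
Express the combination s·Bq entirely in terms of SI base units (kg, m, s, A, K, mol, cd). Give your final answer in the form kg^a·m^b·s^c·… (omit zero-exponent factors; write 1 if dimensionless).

1

Bq = s⁻¹.
Combining: s·Bq = s · s⁻¹ = 1.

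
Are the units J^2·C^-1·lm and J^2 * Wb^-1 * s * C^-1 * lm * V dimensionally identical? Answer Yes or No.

Left side:
  J = N·m (work = force × distance),
      = kg·m²·s⁻².
  So J² = kg²·m⁴·s⁻⁴.
  C = A·s = s·A (charge = current × time).
  So C⁻¹ = s⁻¹·A⁻¹.
  lm = cd·sr = cd (luminous flux; sr is dimensionless).
  Combining: J²·C⁻¹·lm = (kg²·m⁴·s⁻⁴) · (s⁻¹·A⁻¹) · cd = kg²·m⁴·s⁻⁵·A⁻¹·cd.
Right side:
  J = N·m (work = force × distance),
      = kg·m²·s⁻².
  So J² = kg²·m⁴·s⁻⁴.
  Wb = V·s (flux: a volt is a weber per second),
      = kg·m²·s⁻²·A⁻¹.
  So Wb⁻¹ = kg⁻¹·m⁻²·s²·A.
  C = A·s = s·A (charge = current × time).
  So C⁻¹ = s⁻¹·A⁻¹.
  lm = cd·sr = cd (luminous flux; sr is dimensionless).
  V = W/A (potential = power per current),
      = kg·m²·s⁻³·A⁻¹.
  Combining: J²·Wb⁻¹·s·C⁻¹·lm·V = (kg²·m⁴·s⁻⁴) · (kg⁻¹·m⁻²·s²·A) · s · (s⁻¹·A⁻¹) · cd · (kg·m²·s⁻³·A⁻¹) = kg²·m⁴·s⁻⁵·A⁻¹·cd.
Both reduce to kg²·m⁴·s⁻⁵·A⁻¹·cd.

Yes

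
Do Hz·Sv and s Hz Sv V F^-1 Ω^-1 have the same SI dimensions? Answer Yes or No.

No

Left side:
  Hz = s⁻¹.
  Sv = m²·s⁻².
  Combining: Hz·Sv = s⁻¹ · (m²·s⁻²) = m²·s⁻³.
Right side:
  Hz = s⁻¹.
  Sv = m²·s⁻².
  V = kg·m²·s⁻³·A⁻¹.
  F = kg⁻¹·m⁻²·s⁴·A².
  So F⁻¹ = kg·m²·s⁻⁴·A⁻².
  Ω = kg·m²·s⁻³·A⁻².
  So Ω⁻¹ = kg⁻¹·m⁻²·s³·A².
  Combining: s·Hz·Sv·V·F⁻¹·Ω⁻¹ = s · s⁻¹ · (m²·s⁻²) · (kg·m²·s⁻³·A⁻¹) · (kg·m²·s⁻⁴·A⁻²) · (kg⁻¹·m⁻²·s³·A²) = kg·m⁴·s⁻⁶·A⁻¹.
Left is m²·s⁻³; right is kg·m⁴·s⁻⁶·A⁻¹ — different.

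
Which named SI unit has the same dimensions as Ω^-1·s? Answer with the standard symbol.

Ω = V/A (resistance = voltage per current),
    = kg·m²·s⁻³·A⁻².
So Ω⁻¹ = kg⁻¹·m⁻²·s³·A².
Combining: Ω⁻¹·s = (kg⁻¹·m⁻²·s³·A²) · s = kg⁻¹·m⁻²·s⁴·A².
kg⁻¹·m⁻²·s⁴·A² is the base-SI form of the farad.

F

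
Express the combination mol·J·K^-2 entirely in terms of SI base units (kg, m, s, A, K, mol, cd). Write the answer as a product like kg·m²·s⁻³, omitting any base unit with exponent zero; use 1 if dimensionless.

J = N·m (work = force × distance),
    = kg·m²·s⁻².
Combining: mol·J·K⁻² = mol · (kg·m²·s⁻²) · K⁻² = kg·m²·s⁻²·K⁻²·mol.

kg·m²·s⁻²·K⁻²·mol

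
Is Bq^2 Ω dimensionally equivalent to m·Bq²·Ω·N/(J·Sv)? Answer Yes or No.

No

Left side:
  Bq = 1/s = s⁻¹ (activity is decays per second).
  So Bq² = s⁻².
  Ω = V/A (resistance = voltage per current),
      = kg·m²·s⁻³·A⁻².
  Combining: Bq²·Ω = s⁻² · (kg·m²·s⁻³·A⁻²) = kg·m²·s⁻⁵·A⁻².
Right side:
  Bq = s⁻¹.
  So Bq² = s⁻².
  J = kg·m²·s⁻².
  So J⁻¹ = kg⁻¹·m⁻²·s².
  Ω = kg·m²·s⁻³·A⁻².
  N = kg·m·s⁻².
  Sv = m²·s⁻².
  So Sv⁻¹ = m⁻²·s².
  Combining: m·Bq²·J⁻¹·Ω·N·Sv⁻¹ = m · s⁻² · (kg⁻¹·m⁻²·s²) · (kg·m²·s⁻³·A⁻²) · (kg·m·s⁻²) · (m⁻²·s²) = kg·s⁻³·A⁻².
Left is kg·m²·s⁻⁵·A⁻²; right is kg·s⁻³·A⁻² — different.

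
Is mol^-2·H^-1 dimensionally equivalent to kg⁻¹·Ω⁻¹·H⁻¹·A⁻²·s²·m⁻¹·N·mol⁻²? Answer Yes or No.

Left side:
  H = Wb/A (inductance = flux per current),
      = kg·m²·s⁻²·A⁻².
  So H⁻¹ = kg⁻¹·m⁻²·s²·A².
  Combining: mol⁻²·H⁻¹ = mol⁻² · (kg⁻¹·m⁻²·s²·A²) = kg⁻¹·m⁻²·s²·A²·mol⁻².
Right side:
  Ω = V/A (resistance = voltage per current),
      = kg·m²·s⁻³·A⁻².
  So Ω⁻¹ = kg⁻¹·m⁻²·s³·A².
  H = Wb/A (inductance = flux per current),
      = kg·m²·s⁻²·A⁻².
  So H⁻¹ = kg⁻¹·m⁻²·s²·A².
  N = kg·m/s² = kg·m·s⁻² (force = mass × acceleration).
  Combining: kg⁻¹·Ω⁻¹·H⁻¹·A⁻²·s²·m⁻¹·N·mol⁻² = kg⁻¹ · (kg⁻¹·m⁻²·s³·A²) · (kg⁻¹·m⁻²·s²·A²) · A⁻² · s² · m⁻¹ · (kg·m·s⁻²) · mol⁻² = kg⁻²·m⁻⁴·s⁵·A²·mol⁻².
Left is kg⁻¹·m⁻²·s²·A²·mol⁻²; right is kg⁻²·m⁻⁴·s⁵·A²·mol⁻² — different.

No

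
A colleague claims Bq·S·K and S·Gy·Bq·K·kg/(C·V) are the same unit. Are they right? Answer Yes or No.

Left side:
  Bq = 1/s = s⁻¹ (activity is decays per second).
  S = 1/Ω (conductance is reciprocal resistance),
      = kg⁻¹·m⁻²·s³·A².
  Combining: Bq·S·K = s⁻¹ · (kg⁻¹·m⁻²·s³·A²) · K = kg⁻¹·m⁻²·s²·A²·K.
Right side:
  S = kg⁻¹·m⁻²·s³·A².
  Gy = m²·s⁻².
  C = s·A.
  So C⁻¹ = s⁻¹·A⁻¹.
  Bq = s⁻¹.
  V = kg·m²·s⁻³·A⁻¹.
  So V⁻¹ = kg⁻¹·m⁻²·s³·A.
  Combining: S·Gy·C⁻¹·Bq·K·kg·V⁻¹ = (kg⁻¹·m⁻²·s³·A²) · (m²·s⁻²) · (s⁻¹·A⁻¹) · s⁻¹ · K · kg · (kg⁻¹·m⁻²·s³·A) = kg⁻¹·m⁻²·s²·A²·K.
Both reduce to kg⁻¹·m⁻²·s²·A²·K.

Yes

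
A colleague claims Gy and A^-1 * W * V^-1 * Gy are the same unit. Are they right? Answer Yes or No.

Left side:
  Gy = m²·s⁻².
Right side:
  W = J/s (power = energy per time),
      = kg·m²·s⁻³.
  V = W/A (potential = power per current),
      = kg·m²·s⁻³·A⁻¹.
  So V⁻¹ = kg⁻¹·m⁻²·s³·A.
  Gy = J/kg (absorbed dose = energy per mass),
      = m²·s⁻².
  Combining: A⁻¹·W·V⁻¹·Gy = A⁻¹ · (kg·m²·s⁻³) · (kg⁻¹·m⁻²·s³·A) · (m²·s⁻²) = m²·s⁻².
Both reduce to m²·s⁻².

Yes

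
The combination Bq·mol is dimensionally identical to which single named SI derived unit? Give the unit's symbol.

kat

Bq = 1/s = s⁻¹ (activity is decays per second).
Combining: Bq·mol = s⁻¹ · mol = s⁻¹·mol.
s⁻¹·mol is the base-SI form of the katal.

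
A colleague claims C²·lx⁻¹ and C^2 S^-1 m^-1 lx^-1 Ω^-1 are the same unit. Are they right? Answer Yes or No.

Left side:
  C = s·A.
  So C² = s²·A².
  lx = m⁻²·cd.
  So lx⁻¹ = m²·cd⁻¹.
  Combining: C²·lx⁻¹ = (s²·A²) · (m²·cd⁻¹) = m²·s²·A²·cd⁻¹.
Right side:
  C = A·s = s·A (charge = current × time).
  So C² = s²·A².
  S = 1/Ω (conductance is reciprocal resistance),
      = kg⁻¹·m⁻²·s³·A².
  So S⁻¹ = kg·m²·s⁻³·A⁻².
  lx = lm/m² (illuminance = luminous flux per area),
      = m⁻²·cd.
  So lx⁻¹ = m²·cd⁻¹.
  Ω = V/A (resistance = voltage per current),
      = kg·m²·s⁻³·A⁻².
  So Ω⁻¹ = kg⁻¹·m⁻²·s³·A².
  Combining: C²·S⁻¹·m⁻¹·lx⁻¹·Ω⁻¹ = (s²·A²) · (kg·m²·s⁻³·A⁻²) · m⁻¹ · (m²·cd⁻¹) · (kg⁻¹·m⁻²·s³·A²) = m·s²·A²·cd⁻¹.
Left is m²·s²·A²·cd⁻¹; right is m·s²·A²·cd⁻¹ — different.

No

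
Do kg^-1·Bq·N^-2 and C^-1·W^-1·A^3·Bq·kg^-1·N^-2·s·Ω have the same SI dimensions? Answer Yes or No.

Left side:
  Bq = 1/s = s⁻¹ (activity is decays per second).
  N = kg·m/s² = kg·m·s⁻² (force = mass × acceleration).
  So N⁻² = kg⁻²·m⁻²·s⁴.
  Combining: kg⁻¹·Bq·N⁻² = kg⁻¹ · s⁻¹ · (kg⁻²·m⁻²·s⁴) = kg⁻³·m⁻²·s³.
Right side:
  C = A·s = s·A (charge = current × time).
  So C⁻¹ = s⁻¹·A⁻¹.
  W = J/s (power = energy per time),
      = kg·m²·s⁻³.
  So W⁻¹ = kg⁻¹·m⁻²·s³.
  Bq = 1/s = s⁻¹ (activity is decays per second).
  N = kg·m/s² = kg·m·s⁻² (force = mass × acceleration).
  So N⁻² = kg⁻²·m⁻²·s⁴.
  Ω = V/A (resistance = voltage per current),
      = kg·m²·s⁻³·A⁻².
  Combining: C⁻¹·W⁻¹·A³·Bq·kg⁻¹·N⁻²·s·Ω = (s⁻¹·A⁻¹) · (kg⁻¹·m⁻²·s³) · A³ · s⁻¹ · kg⁻¹ · (kg⁻²·m⁻²·s⁴) · s · (kg·m²·s⁻³·A⁻²) = kg⁻³·m⁻²·s³.
Both reduce to kg⁻³·m⁻²·s³.

Yes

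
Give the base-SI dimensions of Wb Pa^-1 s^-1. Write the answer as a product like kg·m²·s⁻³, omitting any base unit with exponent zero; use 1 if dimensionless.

m³·s⁻¹·A⁻¹

Wb = kg·m²·s⁻²·A⁻¹.
Pa = kg·m⁻¹·s⁻².
So Pa⁻¹ = kg⁻¹·m·s².
Combining: Wb·Pa⁻¹·s⁻¹ = (kg·m²·s⁻²·A⁻¹) · (kg⁻¹·m·s²) · s⁻¹ = m³·s⁻¹·A⁻¹.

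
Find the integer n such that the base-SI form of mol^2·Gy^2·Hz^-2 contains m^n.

Gy = m²·s⁻².
So Gy² = m⁴·s⁻⁴.
Hz = s⁻¹.
So Hz⁻² = s².
Combining: mol²·Gy²·Hz⁻² = mol² · (m⁴·s⁻⁴) · s² = m⁴·s⁻²·mol².
The exponent of m is 4.

4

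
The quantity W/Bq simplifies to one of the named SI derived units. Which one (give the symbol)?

J

Bq = s⁻¹.
So Bq⁻¹ = s.
W = kg·m²·s⁻³.
Combining: Bq⁻¹·W = s · (kg·m²·s⁻³) = kg·m²·s⁻².
kg·m²·s⁻² is the base-SI form of the joule.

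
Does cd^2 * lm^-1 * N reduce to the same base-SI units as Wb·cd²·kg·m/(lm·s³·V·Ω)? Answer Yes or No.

Left side:
  lm = cd·sr = cd (luminous flux; sr is dimensionless).
  So lm⁻¹ = cd⁻¹.
  N = kg·m/s² = kg·m·s⁻² (force = mass × acceleration).
  Combining: cd²·lm⁻¹·N = cd² · cd⁻¹ · (kg·m·s⁻²) = kg·m·s⁻²·cd.
Right side:
  Wb = V·s (flux: a volt is a weber per second),
      = kg·m²·s⁻²·A⁻¹.
  lm = cd·sr = cd (luminous flux; sr is dimensionless).
  So lm⁻¹ = cd⁻¹.
  V = W/A (potential = power per current),
      = kg·m²·s⁻³·A⁻¹.
  So V⁻¹ = kg⁻¹·m⁻²·s³·A.
  Ω = V/A (resistance = voltage per current),
      = kg·m²·s⁻³·A⁻².
  So Ω⁻¹ = kg⁻¹·m⁻²·s³·A².
  Combining: Wb·lm⁻¹·s⁻³·V⁻¹·Ω⁻¹·cd²·kg·m = (kg·m²·s⁻²·A⁻¹) · cd⁻¹ · s⁻³ · (kg⁻¹·m⁻²·s³·A) · (kg⁻¹·m⁻²·s³·A²) · cd² · kg · m = m⁻¹·s·A²·cd.
Left is kg·m·s⁻²·cd; right is m⁻¹·s·A²·cd — different.

No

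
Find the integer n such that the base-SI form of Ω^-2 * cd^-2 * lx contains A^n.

Ω = V/A (resistance = voltage per current),
    = kg·m²·s⁻³·A⁻².
So Ω⁻² = kg⁻²·m⁻⁴·s⁶·A⁴.
lx = lm/m² (illuminance = luminous flux per area),
    = m⁻²·cd.
Combining: Ω⁻²·cd⁻²·lx = (kg⁻²·m⁻⁴·s⁶·A⁴) · cd⁻² · (m⁻²·cd) = kg⁻²·m⁻⁶·s⁶·A⁴·cd⁻¹.
The exponent of A is 4.

4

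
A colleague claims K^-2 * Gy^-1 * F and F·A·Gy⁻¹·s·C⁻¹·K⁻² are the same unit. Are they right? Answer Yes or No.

Yes

Left side:
  Gy = J/kg (absorbed dose = energy per mass),
      = m²·s⁻².
  So Gy⁻¹ = m⁻²·s².
  F = C/V (capacitance = charge per voltage),
      = A·s/(kg·m²·s⁻³·A⁻¹) (substituting C and V),
      = kg⁻¹·m⁻²·s⁴·A².
  Combining: K⁻²·Gy⁻¹·F = K⁻² · (m⁻²·s²) · (kg⁻¹·m⁻²·s⁴·A²) = kg⁻¹·m⁻⁴·s⁶·A²·K⁻².
Right side:
  F = C/V (capacitance = charge per voltage),
      = A·s/(kg·m²·s⁻³·A⁻¹) (substituting C and V),
      = kg⁻¹·m⁻²·s⁴·A².
  Gy = J/kg (absorbed dose = energy per mass),
      = m²·s⁻².
  So Gy⁻¹ = m⁻²·s².
  C = A·s = s·A (charge = current × time).
  So C⁻¹ = s⁻¹·A⁻¹.
  Combining: F·A·Gy⁻¹·s·C⁻¹·K⁻² = (kg⁻¹·m⁻²·s⁴·A²) · A · (m⁻²·s²) · s · (s⁻¹·A⁻¹) · K⁻² = kg⁻¹·m⁻⁴·s⁶·A²·K⁻².
Both reduce to kg⁻¹·m⁻⁴·s⁶·A²·K⁻².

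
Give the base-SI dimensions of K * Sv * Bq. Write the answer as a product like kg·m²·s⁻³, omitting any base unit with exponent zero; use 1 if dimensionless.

Sv = m²·s⁻².
Bq = s⁻¹.
Combining: K·Sv·Bq = K · (m²·s⁻²) · s⁻¹ = m²·s⁻³·K.

m²·s⁻³·K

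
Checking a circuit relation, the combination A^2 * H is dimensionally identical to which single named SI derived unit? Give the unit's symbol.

H = Wb/A (inductance = flux per current),
    = kg·m²·s⁻²·A⁻².
Combining: A²·H = A² · (kg·m²·s⁻²·A⁻²) = kg·m²·s⁻².
kg·m²·s⁻² is the base-SI form of the joule.

J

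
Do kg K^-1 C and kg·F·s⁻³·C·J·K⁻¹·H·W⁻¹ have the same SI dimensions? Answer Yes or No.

Left side:
  C = A·s = s·A (charge = current × time).
  Combining: kg·K⁻¹·C = kg · K⁻¹ · (s·A) = kg·s·A·K⁻¹.
Right side:
  F = C/V (capacitance = charge per voltage),
      = A·s/(kg·m²·s⁻³·A⁻¹) (substituting C and V),
      = kg⁻¹·m⁻²·s⁴·A².
  C = A·s = s·A (charge = current × time).
  J = N·m (work = force × distance),
      = kg·m²·s⁻².
  H = Wb/A (inductance = flux per current),
      = kg·m²·s⁻²·A⁻².
  W = J/s (power = energy per time),
      = kg·m²·s⁻³.
  So W⁻¹ = kg⁻¹·m⁻²·s³.
  Combining: kg·F·s⁻³·C·J·K⁻¹·H·W⁻¹ = kg · (kg⁻¹·m⁻²·s⁴·A²) · s⁻³ · (s·A) · (kg·m²·s⁻²) · K⁻¹ · (kg·m²·s⁻²·A⁻²) · (kg⁻¹·m⁻²·s³) = kg·s·A·K⁻¹.
Both reduce to kg·s·A·K⁻¹.

Yes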